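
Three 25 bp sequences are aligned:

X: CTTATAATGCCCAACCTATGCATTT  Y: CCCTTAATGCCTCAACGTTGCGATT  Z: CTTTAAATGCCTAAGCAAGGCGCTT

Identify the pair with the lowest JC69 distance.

X and Z

X–Y: 10/25 differ, p = 0.400, d = 0.572.
X–Z: 8/25 differ, p = 0.320, d = 0.417.
Y–Z: 9/25 differ, p = 0.360, d = 0.490.
The smallest distance is between X and Z.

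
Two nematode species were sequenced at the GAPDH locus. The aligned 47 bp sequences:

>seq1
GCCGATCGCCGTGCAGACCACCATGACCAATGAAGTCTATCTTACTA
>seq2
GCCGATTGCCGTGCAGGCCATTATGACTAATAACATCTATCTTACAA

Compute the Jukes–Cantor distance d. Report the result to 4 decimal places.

The sequences differ at 9 of 47 sites (7, 17, 21, 22, 28, 32, 34, 35, 46), so p = 9/47 ≈ 0.191489.
d = −(3/4) ln(1 − 4p/3) = −0.75 ln(1 − 0.255319) = −0.75 ln(0.744681)
  = −0.75 × (-0.294799) = 0.221099 substitutions/site.

0.2211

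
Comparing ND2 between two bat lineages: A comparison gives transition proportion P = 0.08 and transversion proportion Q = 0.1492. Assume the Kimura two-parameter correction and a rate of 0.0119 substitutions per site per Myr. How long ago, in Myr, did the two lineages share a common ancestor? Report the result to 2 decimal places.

11.49

Under the Kimura two-parameter model, d = −½ ln(1 − 2P − Q) − ¼ ln(1 − 2Q).
1 − 2P − Q = 0.6908, giving −½ ln(0.6908) = 0.184952.
1 − 2Q = 0.7016, giving −¼ ln(0.7016) = 0.088598.
d = 0.184952 + 0.088598 = 0.273550.
Under a molecular clock d = 2μt, so t = d/(2μ) = 0.273550 / (2 × 0.0119) = 11.49 Myr.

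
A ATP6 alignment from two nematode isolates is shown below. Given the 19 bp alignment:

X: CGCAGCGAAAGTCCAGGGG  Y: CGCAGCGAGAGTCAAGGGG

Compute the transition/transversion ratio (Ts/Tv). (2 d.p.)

1.00

Transitions are A↔G and C↔T; transversions are all other mismatches.
Transitions: 1. Transversions: 1.
R = 1/1 = 1.00.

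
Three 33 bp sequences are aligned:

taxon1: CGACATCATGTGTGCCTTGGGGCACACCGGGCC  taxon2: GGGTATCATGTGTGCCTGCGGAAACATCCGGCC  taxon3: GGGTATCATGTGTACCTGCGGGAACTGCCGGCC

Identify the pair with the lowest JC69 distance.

taxon1–taxon2: 9/33 differ, p = 0.273, d = 0.339.
taxon1–taxon3: 10/33 differ, p = 0.303, d = 0.388.
taxon2–taxon3: 4/33 differ, p = 0.121, d = 0.132.
The smallest distance is between taxon2 and taxon3.

taxon2 and taxon3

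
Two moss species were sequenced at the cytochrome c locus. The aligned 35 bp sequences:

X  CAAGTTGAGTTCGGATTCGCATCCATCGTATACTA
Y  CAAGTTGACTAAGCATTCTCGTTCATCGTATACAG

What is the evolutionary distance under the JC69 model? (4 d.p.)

The sequences differ at 9 of 35 sites (9, 11, 12, 14, 19, 21, 23, 34, 35), so p = 9/35 ≈ 0.257143.
d = −(3/4) ln(1 − 4p/3) = −0.75 ln(1 − 0.342857) = −0.75 ln(0.657143)
  = −0.75 × (-0.419854) = 0.314891 substitutions/site.

0.3149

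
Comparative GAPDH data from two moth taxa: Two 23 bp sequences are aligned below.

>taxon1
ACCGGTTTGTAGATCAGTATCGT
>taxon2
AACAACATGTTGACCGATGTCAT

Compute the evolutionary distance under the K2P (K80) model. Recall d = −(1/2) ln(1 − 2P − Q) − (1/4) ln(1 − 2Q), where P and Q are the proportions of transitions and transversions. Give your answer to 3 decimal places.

Of 23 sites, 8 differences are transitions and 3 are transversions, so P = 8/23 ≈ 0.347826 and Q = 3/23 ≈ 0.130435.
Under the Kimura two-parameter model, d = −½ ln(1 − 2P − Q) − ¼ ln(1 − 2Q).
1 − 2P − Q = 0.173913, giving −½ ln(0.173913) = 0.874600.
1 − 2Q = 0.73913, giving −¼ ln(0.73913) = 0.075570.
d = 0.874600 + 0.075570 = 0.950170.

0.950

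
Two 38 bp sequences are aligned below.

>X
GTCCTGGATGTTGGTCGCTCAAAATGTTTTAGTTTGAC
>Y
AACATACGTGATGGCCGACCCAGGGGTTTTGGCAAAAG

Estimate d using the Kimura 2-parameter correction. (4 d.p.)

Of 38 sites, 10 differences are transitions and 10 are transversions, so P = 10/38 ≈ 0.263158 and Q = 10/38 ≈ 0.263158.
Under the Kimura two-parameter model, d = −½ ln(1 − 2P − Q) − ¼ ln(1 − 2Q).
1 − 2P − Q = 0.210526, giving −½ ln(0.210526) = 0.779073.
1 − 2Q = 0.473684, giving −¼ ln(0.473684) = 0.186804.
d = 0.779073 + 0.186804 = 0.965877.

0.9659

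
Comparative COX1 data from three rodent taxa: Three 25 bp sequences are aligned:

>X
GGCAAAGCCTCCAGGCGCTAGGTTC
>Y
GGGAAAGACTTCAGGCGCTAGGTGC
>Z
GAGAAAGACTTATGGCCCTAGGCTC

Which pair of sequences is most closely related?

X and Y

X–Y: 4/25 differ, p = 0.160, d = 0.180.
X–Z: 8/25 differ, p = 0.320, d = 0.417.
Y–Z: 6/25 differ, p = 0.240, d = 0.289.
The smallest distance is between X and Y.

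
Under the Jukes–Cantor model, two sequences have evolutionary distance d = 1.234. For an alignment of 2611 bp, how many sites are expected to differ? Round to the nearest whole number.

Invert JC69: p = (3/4)(1 − e^(−4d/3)) = 0.75 × (1 − e^(-1.645333)) = 0.75 × (1 − 0.192948) = 0.605289.
Expected differing sites = pL ≈ 0.605289 × 2611 = 1580.409579 ≈ 1580.

1580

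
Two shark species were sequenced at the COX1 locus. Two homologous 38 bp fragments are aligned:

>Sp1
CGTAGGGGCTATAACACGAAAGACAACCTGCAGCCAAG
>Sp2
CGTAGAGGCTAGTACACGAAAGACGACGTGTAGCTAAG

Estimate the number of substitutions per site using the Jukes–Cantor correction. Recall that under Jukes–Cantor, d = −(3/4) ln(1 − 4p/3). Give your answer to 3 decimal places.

The sequences differ at 7 of 38 sites (6, 12, 13, 25, 28, 31, 35), so p = 7/38 ≈ 0.184211.
d = −(3/4) ln(1 − 4p/3) = −0.75 ln(1 − 0.245615) = −0.75 ln(0.754385)
  = −0.75 × (-0.281852) = 0.211389 substitutions/site.

0.211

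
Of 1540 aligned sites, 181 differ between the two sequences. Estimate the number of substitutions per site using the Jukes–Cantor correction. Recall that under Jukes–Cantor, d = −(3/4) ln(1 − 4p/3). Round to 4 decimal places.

0.1278

p = 181/1540 ≈ 0.117532.
d = −(3/4) ln(1 − 4p/3) = −0.75 ln(1 − 0.156709) = −0.75 ln(0.843291)
  = −0.75 × (-0.170443) = 0.127832 substitutions/site.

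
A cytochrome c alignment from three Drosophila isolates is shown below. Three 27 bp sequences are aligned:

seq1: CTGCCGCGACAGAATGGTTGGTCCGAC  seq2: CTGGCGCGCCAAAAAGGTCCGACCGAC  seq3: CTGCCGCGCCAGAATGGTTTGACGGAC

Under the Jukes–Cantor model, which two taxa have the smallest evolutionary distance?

seq1 and seq3

seq1–seq2: 7/27 differ, p = 0.259, d = 0.318.
seq1–seq3: 4/27 differ, p = 0.148, d = 0.165.
seq2–seq3: 6/27 differ, p = 0.222, d = 0.264.
The smallest distance is between seq1 and seq3.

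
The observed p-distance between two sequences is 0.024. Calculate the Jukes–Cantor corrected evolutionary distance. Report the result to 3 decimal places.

d = −(3/4) ln(1 − 4p/3) = −0.75 ln(1 − 0.032) = −0.75 ln(0.968)
  = −0.75 × (-0.032523) = 0.024392 substitutions/site.

0.024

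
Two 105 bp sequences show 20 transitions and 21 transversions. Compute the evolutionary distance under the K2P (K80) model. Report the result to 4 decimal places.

0.5626

P = 20/105 ≈ 0.190476 and Q = 21/105 = 0.2.
Under the Kimura two-parameter model, d = −½ ln(1 − 2P − Q) − ¼ ln(1 − 2Q).
1 − 2P − Q = 0.419048, giving −½ ln(0.419048) = 0.434885.
1 − 2Q = 0.6, giving −¼ ln(0.6) = 0.127706.
d = 0.434885 + 0.127706 = 0.562591.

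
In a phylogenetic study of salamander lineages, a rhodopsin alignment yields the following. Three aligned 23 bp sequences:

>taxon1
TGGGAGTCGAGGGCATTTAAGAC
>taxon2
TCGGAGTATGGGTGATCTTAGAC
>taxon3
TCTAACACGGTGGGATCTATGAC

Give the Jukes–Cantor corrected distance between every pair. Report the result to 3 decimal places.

taxon1–taxon2: 8/23 sites differ → p ≈ 0.347826, d = −0.75 ln(1 − 0.463768) = 0.467391 ≈ 0.467.
taxon1–taxon3: 10/23 sites differ → p ≈ 0.434783, d = −0.75 ln(1 − 0.579711) = 0.650110 ≈ 0.650.
taxon2–taxon3: 10/23 sites differ → p ≈ 0.434783, d = −0.75 ln(1 − 0.579711) = 0.650110 ≈ 0.650.

d(taxon1,taxon2) = 0.467, d(taxon1,taxon3) = 0.650, d(taxon2,taxon3) = 0.650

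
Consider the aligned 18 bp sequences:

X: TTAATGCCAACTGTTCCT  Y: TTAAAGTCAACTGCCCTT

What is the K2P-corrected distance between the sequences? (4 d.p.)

0.3760

Of 18 sites, 4 differences are transitions and 1 are transversions, so P = 4/18 ≈ 0.222222 and Q = 1/18 ≈ 0.055556.
Under the Kimura two-parameter model, d = −½ ln(1 − 2P − Q) − ¼ ln(1 − 2Q).
1 − 2P − Q = 0.5, giving −½ ln(0.5) = 0.346574.
1 − 2Q = 0.888888, giving −¼ ln(0.888888) = 0.029446.
d = 0.346574 + 0.029446 = 0.376020.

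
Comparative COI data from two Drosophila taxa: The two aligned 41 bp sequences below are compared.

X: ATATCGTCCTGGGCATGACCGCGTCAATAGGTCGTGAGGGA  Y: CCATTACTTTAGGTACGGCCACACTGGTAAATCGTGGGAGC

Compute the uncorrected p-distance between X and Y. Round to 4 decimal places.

The sequences differ at 22 of 41 positions.
p = 22/41 = 0.536585… ≈ 0.5366 (to 4 d.p.).

0.5366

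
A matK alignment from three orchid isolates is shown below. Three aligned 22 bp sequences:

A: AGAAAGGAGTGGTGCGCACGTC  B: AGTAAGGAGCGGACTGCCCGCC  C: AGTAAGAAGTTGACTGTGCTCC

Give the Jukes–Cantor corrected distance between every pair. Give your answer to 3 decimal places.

d(A,B) = 0.414, d(A,C) = 0.699, d(B,C) = 0.339

A–B: 7/22 sites differ → p ≈ 0.318182, d = −0.75 ln(1 − 0.424243) = 0.414052 ≈ 0.414.
A–C: 10/22 sites differ → p ≈ 0.454545, d = −0.75 ln(1 − 0.60606) = 0.698667 ≈ 0.699.
B–C: 6/22 sites differ → p ≈ 0.272727, d = −0.75 ln(1 − 0.363636) = 0.338988 ≈ 0.339.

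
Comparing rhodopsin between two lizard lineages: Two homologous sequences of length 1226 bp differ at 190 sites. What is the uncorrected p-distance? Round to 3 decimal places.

p = 190/1226 = 0.154975… ≈ 0.155 (to 3 d.p.).

0.155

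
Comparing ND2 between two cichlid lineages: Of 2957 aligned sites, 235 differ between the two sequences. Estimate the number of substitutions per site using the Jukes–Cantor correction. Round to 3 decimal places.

p = 235/2957 ≈ 0.079472.
d = −(3/4) ln(1 − 4p/3) = −0.75 ln(1 − 0.105963) = −0.75 ln(0.894037)
  = −0.75 × (-0.112008) = 0.084006 substitutions/site.

0.084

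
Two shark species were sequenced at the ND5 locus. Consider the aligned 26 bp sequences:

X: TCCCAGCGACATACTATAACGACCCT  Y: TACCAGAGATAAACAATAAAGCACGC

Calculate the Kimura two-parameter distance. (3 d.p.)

0.548

Of 26 sites, 2 differences are transitions and 8 are transversions, so P = 2/26 ≈ 0.076923 and Q = 8/26 ≈ 0.307692.
Under the Kimura two-parameter model, d = −½ ln(1 − 2P − Q) − ¼ ln(1 − 2Q).
1 − 2P − Q = 0.538462, giving −½ ln(0.538462) = 0.309519.
1 − 2Q = 0.384616, giving −¼ ln(0.384616) = 0.238877.
d = 0.309519 + 0.238877 = 0.548396.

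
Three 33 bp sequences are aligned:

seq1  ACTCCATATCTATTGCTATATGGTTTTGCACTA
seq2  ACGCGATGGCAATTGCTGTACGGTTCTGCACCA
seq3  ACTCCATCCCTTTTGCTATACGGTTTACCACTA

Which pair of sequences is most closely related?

seq1–seq2: 9/33 differ, p = 0.273, d = 0.339.
seq1–seq3: 6/33 differ, p = 0.182, d = 0.208.
seq2–seq3: 11/33 differ, p = 0.333, d = 0.441.
The smallest distance is between seq1 and seq3.

seq1 and seq3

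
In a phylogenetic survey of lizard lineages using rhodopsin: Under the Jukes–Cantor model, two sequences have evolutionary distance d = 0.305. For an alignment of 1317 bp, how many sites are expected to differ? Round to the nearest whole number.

330

Invert JC69: p = (3/4)(1 − e^(−4d/3)) = 0.75 × (1 − e^(-0.406667)) = 0.75 × (1 − 0.665866) = 0.250601.
Expected differing sites = pL ≈ 0.250601 × 1317 = 330.041517 ≈ 330.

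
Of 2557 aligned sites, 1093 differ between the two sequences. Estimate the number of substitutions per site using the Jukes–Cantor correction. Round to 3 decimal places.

0.633

p = 1093/2557 ≈ 0.427454.
d = −(3/4) ln(1 − 4p/3) = −0.75 ln(1 − 0.569939) = −0.75 ln(0.430061)
  = −0.75 × (-0.843828) = 0.632871 substitutions/site.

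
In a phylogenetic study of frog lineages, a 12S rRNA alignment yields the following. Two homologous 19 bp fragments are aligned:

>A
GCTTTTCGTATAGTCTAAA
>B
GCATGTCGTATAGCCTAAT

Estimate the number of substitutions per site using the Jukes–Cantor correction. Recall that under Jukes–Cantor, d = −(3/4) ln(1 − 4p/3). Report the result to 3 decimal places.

The sequences differ at 4 of 19 sites (3, 5, 14, 19), so p = 4/19 ≈ 0.210526.
d = −(3/4) ln(1 − 4p/3) = −0.75 ln(1 − 0.280701) = −0.75 ln(0.719299)
  = −0.75 × (-0.329478) = 0.247109 substitutions/site.

0.247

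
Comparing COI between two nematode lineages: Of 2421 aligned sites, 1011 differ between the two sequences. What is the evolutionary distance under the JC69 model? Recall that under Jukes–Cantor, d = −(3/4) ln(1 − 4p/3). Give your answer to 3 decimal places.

0.610

p = 1011/2421 ≈ 0.417596.
d = −(3/4) ln(1 − 4p/3) = −0.75 ln(1 − 0.556795) = −0.75 ln(0.443205)
  = −0.75 × (-0.813723) = 0.610292 substitutions/site.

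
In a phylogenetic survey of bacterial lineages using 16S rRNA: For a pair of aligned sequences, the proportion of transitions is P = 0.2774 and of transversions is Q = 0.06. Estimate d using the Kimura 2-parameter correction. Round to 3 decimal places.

0.509

Under the Kimura two-parameter model, d = −½ ln(1 − 2P − Q) − ¼ ln(1 − 2Q).
1 − 2P − Q = 0.3852, giving −½ ln(0.3852) = 0.476996.
1 − 2Q = 0.88, giving −¼ ln(0.88) = 0.031958.
d = 0.476996 + 0.031958 = 0.508954.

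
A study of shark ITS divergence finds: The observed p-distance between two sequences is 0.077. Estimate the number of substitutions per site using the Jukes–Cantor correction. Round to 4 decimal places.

d = −(3/4) ln(1 − 4p/3) = −0.75 ln(1 − 0.102667) = −0.75 ln(0.897333)
  = −0.75 × (-0.108328) = 0.081246 substitutions/site.

0.0812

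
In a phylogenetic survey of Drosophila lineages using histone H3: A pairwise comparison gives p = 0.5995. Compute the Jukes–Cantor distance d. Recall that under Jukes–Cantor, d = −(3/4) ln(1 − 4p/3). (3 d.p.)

1.205

d = −(3/4) ln(1 − 4p/3) = −0.75 ln(1 − 0.799333) = −0.75 ln(0.200667)
  = −0.75 × (-1.606108) = 1.204581 substitutions/site.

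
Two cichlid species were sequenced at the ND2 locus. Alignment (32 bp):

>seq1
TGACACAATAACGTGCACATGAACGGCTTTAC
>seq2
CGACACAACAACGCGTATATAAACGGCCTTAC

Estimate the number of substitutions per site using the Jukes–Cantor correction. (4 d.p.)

0.2586

The sequences differ at 7 of 32 sites (1, 9, 14, 16, 18, 21, 28), so p = 7/32 = 0.21875.
d = −(3/4) ln(1 − 4p/3) = −0.75 ln(1 − 0.291667) = −0.75 ln(0.708333)
  = −0.75 × (-0.344841) = 0.258631 substitutions/site.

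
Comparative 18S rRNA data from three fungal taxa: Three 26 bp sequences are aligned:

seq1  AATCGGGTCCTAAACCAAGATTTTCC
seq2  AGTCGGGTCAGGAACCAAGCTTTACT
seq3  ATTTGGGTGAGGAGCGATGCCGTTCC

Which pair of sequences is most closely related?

seq1–seq2: 7/26 differ, p = 0.269, d = 0.334.
seq1–seq3: 12/26 differ, p = 0.462, d = 0.717.
seq2–seq3: 10/26 differ, p = 0.385, d = 0.539.
The smallest distance is between seq1 and seq2.

seq1 and seq2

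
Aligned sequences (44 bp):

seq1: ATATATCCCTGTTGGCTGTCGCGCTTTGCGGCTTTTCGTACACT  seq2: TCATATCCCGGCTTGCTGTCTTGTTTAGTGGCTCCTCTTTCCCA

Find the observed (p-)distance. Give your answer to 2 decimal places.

The sequences differ at 16 of 44 positions.
p = 16/44 = 0.363636… ≈ 0.36 (to 2 d.p.).

0.36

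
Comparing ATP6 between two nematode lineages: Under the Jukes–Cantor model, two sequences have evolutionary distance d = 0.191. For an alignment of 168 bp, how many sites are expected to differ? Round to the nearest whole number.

Invert JC69: p = (3/4)(1 − e^(−4d/3)) = 0.75 × (1 − e^(-0.254667)) = 0.75 × (1 − 0.775175) = 0.168619.
Expected differing sites = pL ≈ 0.168619 × 168 = 28.327992 ≈ 28.

28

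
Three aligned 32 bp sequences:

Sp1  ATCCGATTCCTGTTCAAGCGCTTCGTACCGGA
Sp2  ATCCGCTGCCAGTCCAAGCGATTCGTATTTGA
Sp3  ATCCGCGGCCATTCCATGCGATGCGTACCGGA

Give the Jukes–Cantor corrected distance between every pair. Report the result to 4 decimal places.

Sp1–Sp2: 8/32 sites differ → p = 0.25, d = −0.75 ln(1 − 0.333333) = 0.304098 ≈ 0.3041.
Sp1–Sp3: 9/32 sites differ → p = 0.28125, d = −0.75 ln(1 − 0.375) = 0.352503 ≈ 0.3525.
Sp2–Sp3: 7/32 sites differ → p = 0.21875, d = −0.75 ln(1 − 0.291667) = 0.258631 ≈ 0.2586.

d(Sp1,Sp2) = 0.3041, d(Sp1,Sp3) = 0.3525, d(Sp2,Sp3) = 0.2586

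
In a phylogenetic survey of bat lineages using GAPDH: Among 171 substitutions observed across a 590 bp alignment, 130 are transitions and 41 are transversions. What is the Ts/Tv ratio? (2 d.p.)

R = 130/41 = 3.170731… ≈ 3.17 (to 2 d.p.).

3.17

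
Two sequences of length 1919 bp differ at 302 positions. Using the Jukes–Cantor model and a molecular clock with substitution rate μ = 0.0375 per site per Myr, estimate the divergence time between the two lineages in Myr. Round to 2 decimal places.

p = 302/1919 ≈ 0.157374.
d = −(3/4) ln(1 − 4p/3) = −0.75 ln(1 − 0.209832) = −0.75 ln(0.790168)
  = −0.75 × (-0.235510) = 0.176633 substitutions/site.
Under a molecular clock d = 2μt, so t = d/(2μ) = 0.176633 / (2 × 0.0375) = 2.36 Myr.

2.36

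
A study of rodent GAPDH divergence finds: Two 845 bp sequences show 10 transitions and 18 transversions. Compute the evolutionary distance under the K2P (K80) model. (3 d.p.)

P = 10/845 ≈ 0.011834 and Q = 18/845 ≈ 0.021302.
Under the Kimura two-parameter model, d = −½ ln(1 − 2P − Q) − ¼ ln(1 − 2Q).
1 − 2P − Q = 0.95503, giving −½ ln(0.95503) = 0.023006.
1 − 2Q = 0.957396, giving −¼ ln(0.957396) = 0.010885.
d = 0.023006 + 0.010885 = 0.033891.

0.034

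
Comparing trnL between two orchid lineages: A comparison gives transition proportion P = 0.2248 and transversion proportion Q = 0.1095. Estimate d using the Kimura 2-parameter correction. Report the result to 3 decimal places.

0.471

Under the Kimura two-parameter model, d = −½ ln(1 − 2P − Q) − ¼ ln(1 − 2Q).
1 − 2P − Q = 0.4409, giving −½ ln(0.4409) = 0.409469.
1 − 2Q = 0.781, giving −¼ ln(0.781) = 0.061795.
d = 0.409469 + 0.061795 = 0.471264.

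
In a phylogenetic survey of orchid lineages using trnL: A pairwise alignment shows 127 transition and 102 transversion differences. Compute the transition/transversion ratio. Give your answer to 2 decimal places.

R = 127/102 = 1.245098… ≈ 1.25 (to 2 d.p.).

1.25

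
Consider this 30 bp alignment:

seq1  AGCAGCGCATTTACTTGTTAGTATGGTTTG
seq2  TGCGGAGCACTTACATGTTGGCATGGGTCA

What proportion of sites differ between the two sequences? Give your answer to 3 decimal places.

0.333

The sequences differ at 10 of 30 positions (sites 1, 4, 6, 10, 15, 20, 22, 27, 29, 30).
p = 10/30 = 0.333333… ≈ 0.333 (to 3 d.p.).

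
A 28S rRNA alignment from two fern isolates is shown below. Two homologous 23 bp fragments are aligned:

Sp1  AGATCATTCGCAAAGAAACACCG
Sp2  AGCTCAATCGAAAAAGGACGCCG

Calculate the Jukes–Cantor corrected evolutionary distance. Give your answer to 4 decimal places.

The sequences differ at 7 of 23 sites (3, 7, 11, 15, 16, 17, 20), so p = 7/23 ≈ 0.304348.
d = −(3/4) ln(1 − 4p/3) = −0.75 ln(1 − 0.405797) = −0.75 ln(0.594203)
  = −0.75 × (-0.520534) = 0.390401 substitutions/site.

0.3904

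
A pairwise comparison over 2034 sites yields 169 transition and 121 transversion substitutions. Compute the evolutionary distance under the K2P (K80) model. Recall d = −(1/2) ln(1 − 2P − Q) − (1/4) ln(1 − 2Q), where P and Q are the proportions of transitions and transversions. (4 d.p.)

P = 169/2034 ≈ 0.083088 and Q = 121/2034 ≈ 0.059489.
Under the Kimura two-parameter model, d = −½ ln(1 − 2P − Q) − ¼ ln(1 − 2Q).
1 − 2P − Q = 0.774335, giving −½ ln(0.774335) = 0.127875.
1 − 2Q = 0.881022, giving −¼ ln(0.881022) = 0.031668.
d = 0.127875 + 0.031668 = 0.159543.

0.1595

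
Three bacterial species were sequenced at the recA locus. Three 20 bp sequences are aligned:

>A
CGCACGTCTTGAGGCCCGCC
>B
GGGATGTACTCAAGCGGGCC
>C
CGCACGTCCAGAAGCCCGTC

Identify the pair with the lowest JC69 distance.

A–B: 9/20 differ, p = 0.450, d = 0.687.
A–C: 4/20 differ, p = 0.200, d = 0.233.
B–C: 9/20 differ, p = 0.450, d = 0.687.
The smallest distance is between A and C.

A and C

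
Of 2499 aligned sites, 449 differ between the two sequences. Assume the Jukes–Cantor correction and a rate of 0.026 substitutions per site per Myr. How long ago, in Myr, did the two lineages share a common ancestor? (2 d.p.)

3.95

p = 449/2499 ≈ 0.179672.
d = −(3/4) ln(1 − 4p/3) = −0.75 ln(1 − 0.239563) = −0.75 ln(0.760437)
  = −0.75 × (-0.273862) = 0.205397 substitutions/site.
Under a molecular clock d = 2μt, so t = d/(2μ) = 0.205397 / (2 × 0.026) = 3.95 Myr.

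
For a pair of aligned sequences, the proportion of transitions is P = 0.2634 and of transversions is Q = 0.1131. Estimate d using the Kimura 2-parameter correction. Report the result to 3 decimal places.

0.575

Under the Kimura two-parameter model, d = −½ ln(1 − 2P − Q) − ¼ ln(1 − 2Q).
1 − 2P − Q = 0.3601, giving −½ ln(0.3601) = 0.510687.
1 − 2Q = 0.7738, giving −¼ ln(0.7738) = 0.064110.
d = 0.510687 + 0.064110 = 0.574797.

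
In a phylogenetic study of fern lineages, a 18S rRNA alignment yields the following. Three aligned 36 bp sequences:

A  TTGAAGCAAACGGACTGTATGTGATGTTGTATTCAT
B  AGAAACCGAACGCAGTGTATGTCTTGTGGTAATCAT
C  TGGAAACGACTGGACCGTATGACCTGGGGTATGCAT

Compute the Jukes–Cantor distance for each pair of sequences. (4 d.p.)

A–B: 11/36 sites differ → p ≈ 0.305556, d = −0.75 ln(1 − 0.407408) = 0.392437 ≈ 0.3924.
A–C: 12/36 sites differ → p ≈ 0.333333, d = −0.75 ln(1 − 0.444444) = 0.440839 ≈ 0.4408.
B–C: 13/36 sites differ → p ≈ 0.361111, d = −0.75 ln(1 − 0.481481) = 0.492584 ≈ 0.4926.

d(A,B) = 0.3924, d(A,C) = 0.4408, d(B,C) = 0.4926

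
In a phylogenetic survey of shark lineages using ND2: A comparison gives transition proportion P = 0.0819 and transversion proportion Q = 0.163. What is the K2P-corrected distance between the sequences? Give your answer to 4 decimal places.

0.2965

Under the Kimura two-parameter model, d = −½ ln(1 − 2P − Q) − ¼ ln(1 − 2Q).
1 − 2P − Q = 0.6732, giving −½ ln(0.6732) = 0.197856.
1 − 2Q = 0.674, giving −¼ ln(0.674) = 0.098631.
d = 0.197856 + 0.098631 = 0.296487.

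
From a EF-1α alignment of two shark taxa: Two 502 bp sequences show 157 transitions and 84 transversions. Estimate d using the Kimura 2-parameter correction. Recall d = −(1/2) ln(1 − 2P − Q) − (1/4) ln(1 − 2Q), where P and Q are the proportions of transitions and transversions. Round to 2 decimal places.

P = 157/502 ≈ 0.312749 and Q = 84/502 ≈ 0.167331.
Under the Kimura two-parameter model, d = −½ ln(1 − 2P − Q) − ¼ ln(1 − 2Q).
1 − 2P − Q = 0.207171, giving −½ ln(0.207171) = 0.787105.
1 − 2Q = 0.665338, giving −¼ ln(0.665338) = 0.101865.
d = 0.787105 + 0.101865 = 0.888970.

0.89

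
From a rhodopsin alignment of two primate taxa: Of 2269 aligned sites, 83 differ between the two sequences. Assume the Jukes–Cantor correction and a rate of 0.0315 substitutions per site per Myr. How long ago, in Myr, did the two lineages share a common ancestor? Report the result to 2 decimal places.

0.60

p = 83/2269 ≈ 0.03658.
d = −(3/4) ln(1 − 4p/3) = −0.75 ln(1 − 0.048773) = −0.75 ln(0.951227)
  = −0.75 × (-0.050003) = 0.037502 substitutions/site.
Under a molecular clock d = 2μt, so t = d/(2μ) = 0.037502 / (2 × 0.0315) = 0.60 Myr.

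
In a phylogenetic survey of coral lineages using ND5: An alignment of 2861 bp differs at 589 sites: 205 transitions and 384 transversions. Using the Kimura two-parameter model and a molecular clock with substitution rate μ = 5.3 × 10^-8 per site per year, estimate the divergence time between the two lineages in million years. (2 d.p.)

P = 205/2861 ≈ 0.071653 and Q = 384/2861 ≈ 0.134219.
Under the Kimura two-parameter model, d = −½ ln(1 − 2P − Q) − ¼ ln(1 − 2Q).
1 − 2P − Q = 0.722475, giving −½ ln(0.722475) = 0.162536.
1 − 2Q = 0.731562, giving −¼ ln(0.731562) = 0.078143.
d = 0.162536 + 0.078143 = 0.240679.
Under a molecular clock d = 2μt, so t = d/(2μ) = 0.240679 / (2 × 5.3 × 10^-8) = 2.27 million years.

2.27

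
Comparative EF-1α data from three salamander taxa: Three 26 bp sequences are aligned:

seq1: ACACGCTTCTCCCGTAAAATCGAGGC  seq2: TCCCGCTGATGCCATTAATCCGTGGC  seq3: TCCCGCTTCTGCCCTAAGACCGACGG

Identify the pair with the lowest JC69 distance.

seq1–seq2: 10/26 differ, p = 0.385, d = 0.539.
seq1–seq3: 8/26 differ, p = 0.308, d = 0.396.
seq2–seq3: 9/26 differ, p = 0.346, d = 0.464.
The smallest distance is between seq1 and seq3.

seq1 and seq3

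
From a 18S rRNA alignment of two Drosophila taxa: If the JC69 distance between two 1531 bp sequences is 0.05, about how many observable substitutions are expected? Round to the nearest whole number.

Invert JC69: p = (3/4)(1 − e^(−4d/3)) = 0.75 × (1 − e^(-0.066667)) = 0.75 × (1 − 0.935507) = 0.048370.
Expected differing sites = pL ≈ 0.048370 × 1531 = 74.05447 ≈ 74.

74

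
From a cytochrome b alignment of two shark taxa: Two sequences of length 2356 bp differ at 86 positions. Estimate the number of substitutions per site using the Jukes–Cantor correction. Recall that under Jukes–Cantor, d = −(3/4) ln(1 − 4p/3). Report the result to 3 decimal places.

p = 86/2356 ≈ 0.036503.
d = −(3/4) ln(1 − 4p/3) = −0.75 ln(1 − 0.048671) = −0.75 ln(0.951329)
  = −0.75 × (-0.049895) = 0.037421 substitutions/site.

0.037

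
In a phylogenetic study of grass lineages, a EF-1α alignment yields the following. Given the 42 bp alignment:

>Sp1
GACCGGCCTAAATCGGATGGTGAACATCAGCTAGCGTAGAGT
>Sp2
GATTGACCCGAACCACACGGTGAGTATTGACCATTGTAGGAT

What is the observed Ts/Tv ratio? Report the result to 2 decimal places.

Transitions are A↔G and C↔T; transversions are all other mismatches.
Transitions: 17. Transversions: 2.
R = 17/2 = 8.50.

8.50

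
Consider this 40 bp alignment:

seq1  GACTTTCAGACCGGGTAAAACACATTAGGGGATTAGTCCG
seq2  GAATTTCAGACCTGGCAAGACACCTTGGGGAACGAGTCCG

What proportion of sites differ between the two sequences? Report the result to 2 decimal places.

0.23

The sequences differ at 9 of 40 positions (sites 3, 13, 16, 19, 24, 27, 31, 33, 34).
p = 9/40 = 0.225 ≈ 0.23 (to 2 d.p.).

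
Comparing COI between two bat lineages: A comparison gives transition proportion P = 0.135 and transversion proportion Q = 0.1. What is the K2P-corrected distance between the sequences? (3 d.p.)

0.287

Under the Kimura two-parameter model, d = −½ ln(1 − 2P − Q) − ¼ ln(1 − 2Q).
1 − 2P − Q = 0.63, giving −½ ln(0.63) = 0.231018.
1 − 2Q = 0.8, giving −¼ ln(0.8) = 0.055786.
d = 0.231018 + 0.055786 = 0.286804.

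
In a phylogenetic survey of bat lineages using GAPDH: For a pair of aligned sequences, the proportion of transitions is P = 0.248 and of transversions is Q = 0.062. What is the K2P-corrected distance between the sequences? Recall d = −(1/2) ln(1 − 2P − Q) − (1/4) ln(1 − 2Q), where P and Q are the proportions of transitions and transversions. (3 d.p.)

0.441

Under the Kimura two-parameter model, d = −½ ln(1 − 2P − Q) − ¼ ln(1 − 2Q).
1 − 2P − Q = 0.442, giving −½ ln(0.442) = 0.408223.
1 − 2Q = 0.876, giving −¼ ln(0.876) = 0.033097.
d = 0.408223 + 0.033097 = 0.441320.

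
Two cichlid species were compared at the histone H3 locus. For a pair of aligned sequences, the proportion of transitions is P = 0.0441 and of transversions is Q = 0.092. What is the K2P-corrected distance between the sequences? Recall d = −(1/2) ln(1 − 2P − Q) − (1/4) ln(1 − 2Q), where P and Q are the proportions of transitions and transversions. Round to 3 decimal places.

0.150

Under the Kimura two-parameter model, d = −½ ln(1 − 2P − Q) − ¼ ln(1 − 2Q).
1 − 2P − Q = 0.8198, giving −½ ln(0.8198) = 0.099347.
1 − 2Q = 0.816, giving −¼ ln(0.816) = 0.050835.
d = 0.099347 + 0.050835 = 0.150182.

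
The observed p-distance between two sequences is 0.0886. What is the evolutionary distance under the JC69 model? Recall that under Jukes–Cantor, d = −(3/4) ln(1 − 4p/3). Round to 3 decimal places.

0.094

d = −(3/4) ln(1 − 4p/3) = −0.75 ln(1 − 0.118133) = −0.75 ln(0.881867)
  = −0.75 × (-0.125714) = 0.094286 substitutions/site.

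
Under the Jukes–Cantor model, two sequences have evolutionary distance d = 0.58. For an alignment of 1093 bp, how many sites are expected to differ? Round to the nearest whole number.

441

Invert JC69: p = (3/4)(1 − e^(−4d/3)) = 0.75 × (1 − e^(-0.773333)) = 0.75 × (1 − 0.461472) = 0.403896.
Expected differing sites = pL ≈ 0.403896 × 1093 = 441.458328 ≈ 441.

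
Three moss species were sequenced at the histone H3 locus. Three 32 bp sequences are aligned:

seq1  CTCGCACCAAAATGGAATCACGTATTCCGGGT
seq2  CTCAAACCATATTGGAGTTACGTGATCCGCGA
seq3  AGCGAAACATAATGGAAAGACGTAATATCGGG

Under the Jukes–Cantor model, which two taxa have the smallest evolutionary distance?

seq1 and seq2

seq1–seq2: 10/32 differ, p = 0.313, d = 0.404.
seq1–seq3: 12/32 differ, p = 0.375, d = 0.520.
seq2–seq3: 14/32 differ, p = 0.438, d = 0.657.
The smallest distance is between seq1 and seq2.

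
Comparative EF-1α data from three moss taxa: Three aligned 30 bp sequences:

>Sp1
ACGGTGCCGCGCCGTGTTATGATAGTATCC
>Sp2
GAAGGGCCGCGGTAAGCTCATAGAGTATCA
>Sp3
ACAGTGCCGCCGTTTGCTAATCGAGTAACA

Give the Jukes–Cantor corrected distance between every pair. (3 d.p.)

d(Sp1,Sp2) = 0.730, d(Sp1,Sp3) = 0.572, d(Sp2,Sp3) = 0.383

Sp1–Sp2: 14/30 sites differ → p ≈ 0.466667, d = −0.75 ln(1 − 0.622223) = 0.730088 ≈ 0.730.
Sp1–Sp3: 12/30 sites differ → p = 0.4, d = −0.75 ln(1 − 0.533333) = 0.571605 ≈ 0.572.
Sp2–Sp3: 9/30 sites differ → p = 0.3, d = −0.75 ln(1 − 0.4) = 0.383119 ≈ 0.383.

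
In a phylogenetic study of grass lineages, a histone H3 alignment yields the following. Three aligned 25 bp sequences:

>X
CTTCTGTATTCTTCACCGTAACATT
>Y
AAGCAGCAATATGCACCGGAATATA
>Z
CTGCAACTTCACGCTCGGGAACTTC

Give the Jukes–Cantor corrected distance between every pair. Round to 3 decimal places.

X–Y: 11/25 sites differ → p = 0.44, d = −0.75 ln(1 − 0.586667) = 0.662626 ≈ 0.663.
X–Z: 14/25 sites differ → p = 0.56, d = −0.75 ln(1 − 0.746667) = 1.029788 ≈ 1.030.
Y–Z: 12/25 sites differ → p = 0.48, d = −0.75 ln(1 − 0.64) = 0.766238 ≈ 0.766.

d(X,Y) = 0.663, d(X,Z) = 1.030, d(Y,Z) = 0.766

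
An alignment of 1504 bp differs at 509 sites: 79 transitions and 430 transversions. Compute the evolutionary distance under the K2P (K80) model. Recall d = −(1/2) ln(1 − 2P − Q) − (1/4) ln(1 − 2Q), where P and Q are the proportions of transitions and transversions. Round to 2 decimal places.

0.46

P = 79/1504 ≈ 0.052527 and Q = 430/1504 ≈ 0.285904.
Under the Kimura two-parameter model, d = −½ ln(1 − 2P − Q) − ¼ ln(1 − 2Q).
1 − 2P − Q = 0.609042, giving −½ ln(0.609042) = 0.247934.
1 − 2Q = 0.428192, giving −¼ ln(0.428192) = 0.212046.
d = 0.247934 + 0.212046 = 0.459980.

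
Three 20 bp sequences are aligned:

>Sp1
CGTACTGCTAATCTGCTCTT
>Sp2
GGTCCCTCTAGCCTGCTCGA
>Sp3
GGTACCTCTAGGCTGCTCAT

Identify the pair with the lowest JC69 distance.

Sp2 and Sp3

Sp1–Sp2: 8/20 differ, p = 0.400, d = 0.572.
Sp1–Sp3: 6/20 differ, p = 0.300, d = 0.383.
Sp2–Sp3: 4/20 differ, p = 0.200, d = 0.233.
The smallest distance is between Sp2 and Sp3.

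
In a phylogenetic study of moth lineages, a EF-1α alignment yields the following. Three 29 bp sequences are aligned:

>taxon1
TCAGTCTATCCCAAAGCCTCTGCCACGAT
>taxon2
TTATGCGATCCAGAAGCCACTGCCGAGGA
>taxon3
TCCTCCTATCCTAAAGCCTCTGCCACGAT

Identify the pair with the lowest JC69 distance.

taxon1–taxon2: 11/29 differ, p = 0.379, d = 0.529.
taxon1–taxon3: 4/29 differ, p = 0.138, d = 0.152.
taxon2–taxon3: 11/29 differ, p = 0.379, d = 0.529.
The smallest distance is between taxon1 and taxon3.

taxon1 and taxon3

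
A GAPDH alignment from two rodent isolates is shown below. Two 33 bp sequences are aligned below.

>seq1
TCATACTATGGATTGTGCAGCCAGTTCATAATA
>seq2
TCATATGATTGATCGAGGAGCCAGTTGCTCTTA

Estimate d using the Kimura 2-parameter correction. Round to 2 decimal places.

0.39

Of 33 sites, 2 differences are transitions and 8 are transversions, so P = 2/33 ≈ 0.060606 and Q = 8/33 ≈ 0.242424.
Under the Kimura two-parameter model, d = −½ ln(1 − 2P − Q) − ¼ ln(1 − 2Q).
1 − 2P − Q = 0.636364, giving −½ ln(0.636364) = 0.225992.
1 − 2Q = 0.515152, giving −¼ ln(0.515152) = 0.165823.
d = 0.225992 + 0.165823 = 0.391815.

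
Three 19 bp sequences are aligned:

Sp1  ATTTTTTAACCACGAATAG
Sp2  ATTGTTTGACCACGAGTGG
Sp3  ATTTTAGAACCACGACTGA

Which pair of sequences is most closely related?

Sp1–Sp2: 4/19 differ, p = 0.211, d = 0.247.
Sp1–Sp3: 5/19 differ, p = 0.263, d = 0.324.
Sp2–Sp3: 6/19 differ, p = 0.316, d = 0.410.
The smallest distance is between Sp1 and Sp2.

Sp1 and Sp2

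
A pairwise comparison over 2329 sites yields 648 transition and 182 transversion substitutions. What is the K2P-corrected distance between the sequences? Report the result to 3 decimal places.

P = 648/2329 ≈ 0.278231 and Q = 182/2329 ≈ 0.078145.
Under the Kimura two-parameter model, d = −½ ln(1 − 2P − Q) − ¼ ln(1 − 2Q).
1 − 2P − Q = 0.365393, giving −½ ln(0.365393) = 0.503391.
1 − 2Q = 0.84371, giving −¼ ln(0.84371) = 0.042487.
d = 0.503391 + 0.042487 = 0.545878.

0.546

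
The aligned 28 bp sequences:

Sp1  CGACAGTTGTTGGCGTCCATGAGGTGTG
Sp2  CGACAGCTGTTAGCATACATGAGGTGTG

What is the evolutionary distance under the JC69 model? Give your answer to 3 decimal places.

The sequences differ at 4 of 28 sites (7, 12, 15, 17), so p = 4/28 ≈ 0.142857.
d = −(3/4) ln(1 − 4p/3) = −0.75 ln(1 − 0.190476) = −0.75 ln(0.809524)
  = −0.75 × (-0.211309) = 0.158482 substitutions/site.

0.158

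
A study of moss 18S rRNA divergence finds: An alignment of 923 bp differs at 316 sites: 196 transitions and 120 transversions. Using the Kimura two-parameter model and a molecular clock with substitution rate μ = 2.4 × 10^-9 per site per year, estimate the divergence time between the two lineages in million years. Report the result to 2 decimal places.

P = 196/923 ≈ 0.212351 and Q = 120/923 ≈ 0.130011.
Under the Kimura two-parameter model, d = −½ ln(1 − 2P − Q) − ¼ ln(1 − 2Q).
1 − 2P − Q = 0.445287, giving −½ ln(0.445287) = 0.404518.
1 − 2Q = 0.739978, giving −¼ ln(0.739978) = 0.075284.
d = 0.404518 + 0.075284 = 0.479802.
Under a molecular clock d = 2μt, so t = d/(2μ) = 0.479802 / (2 × 2.4 × 10^-9) = 99.96 million years.

99.96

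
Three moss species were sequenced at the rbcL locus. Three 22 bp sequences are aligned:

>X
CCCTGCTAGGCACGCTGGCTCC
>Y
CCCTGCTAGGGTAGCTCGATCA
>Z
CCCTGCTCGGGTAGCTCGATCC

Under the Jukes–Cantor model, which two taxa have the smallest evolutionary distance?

X–Y: 6/22 differ, p = 0.273, d = 0.339.
X–Z: 6/22 differ, p = 0.273, d = 0.339.
Y–Z: 2/22 differ, p = 0.091, d = 0.097.
The smallest distance is between Y and Z.

Y and Z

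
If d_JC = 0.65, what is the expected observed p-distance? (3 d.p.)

0.435

p = (3/4)(1 − e^(−4d/3)) = 0.75 × (1 − e^(-0.866667)) = 0.75 × (1 − 0.420350) = 0.434738.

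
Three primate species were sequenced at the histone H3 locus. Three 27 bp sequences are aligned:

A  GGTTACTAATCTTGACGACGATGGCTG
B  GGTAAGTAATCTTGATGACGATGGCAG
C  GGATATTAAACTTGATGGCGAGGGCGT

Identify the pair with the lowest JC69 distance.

A–B: 4/27 differ, p = 0.148, d = 0.165.
A–C: 8/27 differ, p = 0.296, d = 0.377.
B–C: 8/27 differ, p = 0.296, d = 0.377.
The smallest distance is between A and B.

A and B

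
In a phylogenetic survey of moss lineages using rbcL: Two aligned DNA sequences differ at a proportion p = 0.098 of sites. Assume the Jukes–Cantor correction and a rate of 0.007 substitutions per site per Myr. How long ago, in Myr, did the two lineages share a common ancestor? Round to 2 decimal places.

7.50

d = −(3/4) ln(1 − 4p/3) = −0.75 ln(1 − 0.130667) = −0.75 ln(0.869333)
  = −0.75 × (-0.140029) = 0.105022 substitutions/site.
Under a molecular clock d = 2μt, so t = d/(2μ) = 0.105022 / (2 × 0.007) = 7.50 Myr.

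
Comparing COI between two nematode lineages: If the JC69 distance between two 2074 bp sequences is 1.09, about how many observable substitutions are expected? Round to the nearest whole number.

Invert JC69: p = (3/4)(1 − e^(−4d/3)) = 0.75 × (1 − e^(-1.453333)) = 0.75 × (1 − 0.233790) = 0.574658.
Expected differing sites = pL ≈ 0.574658 × 2074 = 1191.840692 ≈ 1192.

1192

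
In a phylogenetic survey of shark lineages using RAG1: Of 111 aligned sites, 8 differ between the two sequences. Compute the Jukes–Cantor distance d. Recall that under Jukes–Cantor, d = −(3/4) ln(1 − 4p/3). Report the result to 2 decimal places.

0.08

p = 8/111 ≈ 0.072072.
d = −(3/4) ln(1 − 4p/3) = −0.75 ln(1 − 0.096096) = −0.75 ln(0.903904)
  = −0.75 × (-0.101032) = 0.075774 substitutions/site.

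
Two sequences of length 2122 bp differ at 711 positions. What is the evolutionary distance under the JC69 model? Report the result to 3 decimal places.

0.444

p = 711/2122 ≈ 0.335061.
d = −(3/4) ln(1 − 4p/3) = −0.75 ln(1 − 0.446748) = −0.75 ln(0.553252)
  = −0.75 × (-0.591942) = 0.443957 substitutions/site.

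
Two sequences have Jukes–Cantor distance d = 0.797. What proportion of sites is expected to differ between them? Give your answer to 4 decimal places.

0.4909

p = (3/4)(1 − e^(−4d/3)) = 0.75 × (1 − e^(-1.062667)) = 0.75 × (1 − 0.345533) = 0.490850.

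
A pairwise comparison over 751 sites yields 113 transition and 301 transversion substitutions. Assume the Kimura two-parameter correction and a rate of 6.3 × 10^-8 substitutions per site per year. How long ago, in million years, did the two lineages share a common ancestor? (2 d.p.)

8.01

P = 113/751 ≈ 0.150466 and Q = 301/751 ≈ 0.400799.
Under the Kimura two-parameter model, d = −½ ln(1 − 2P − Q) − ¼ ln(1 − 2Q).
1 − 2P − Q = 0.298269, giving −½ ln(0.298269) = 0.604880.
1 − 2Q = 0.198402, giving −¼ ln(0.198402) = 0.404365.
d = 0.604880 + 0.404365 = 1.009245.
Under a molecular clock d = 2μt, so t = d/(2μ) = 1.009245 / (2 × 6.3 × 10^-8) = 8.01 million years.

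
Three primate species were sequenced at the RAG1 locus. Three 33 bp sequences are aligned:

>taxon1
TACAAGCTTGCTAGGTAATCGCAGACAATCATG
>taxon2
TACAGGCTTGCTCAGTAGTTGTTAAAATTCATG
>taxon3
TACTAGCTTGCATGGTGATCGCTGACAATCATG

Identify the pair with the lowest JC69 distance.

taxon1–taxon2: 10/33 differ, p = 0.303, d = 0.388.
taxon1–taxon3: 5/33 differ, p = 0.152, d = 0.169.
taxon2–taxon3: 12/33 differ, p = 0.364, d = 0.497.
The smallest distance is between taxon1 and taxon3.

taxon1 and taxon3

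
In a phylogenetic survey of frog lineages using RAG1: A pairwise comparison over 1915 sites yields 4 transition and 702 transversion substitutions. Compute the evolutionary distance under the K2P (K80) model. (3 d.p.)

0.562

P = 4/1915 ≈ 0.002089 and Q = 702/1915 ≈ 0.36658.
Under the Kimura two-parameter model, d = −½ ln(1 − 2P − Q) − ¼ ln(1 − 2Q).
1 − 2P − Q = 0.629242, giving −½ ln(0.629242) = 0.231620.
1 − 2Q = 0.26684, giving −¼ ln(0.26684) = 0.330277.
d = 0.231620 + 0.330277 = 0.561897.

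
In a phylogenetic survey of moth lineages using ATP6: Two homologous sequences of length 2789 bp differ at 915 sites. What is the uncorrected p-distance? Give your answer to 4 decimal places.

p = 915/2789 = 0.328074… ≈ 0.3281 (to 4 d.p.).

0.3281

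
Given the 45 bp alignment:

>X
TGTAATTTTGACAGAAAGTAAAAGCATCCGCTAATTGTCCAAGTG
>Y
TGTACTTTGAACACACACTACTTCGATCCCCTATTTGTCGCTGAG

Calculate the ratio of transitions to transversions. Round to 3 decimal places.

0.063

Transitions are A↔G and C↔T; transversions are all other mismatches.
Transitions: 1. Transversions: 16.
R = 1/16 = 0.0625 ≈ 0.063 (to 3 d.p.).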